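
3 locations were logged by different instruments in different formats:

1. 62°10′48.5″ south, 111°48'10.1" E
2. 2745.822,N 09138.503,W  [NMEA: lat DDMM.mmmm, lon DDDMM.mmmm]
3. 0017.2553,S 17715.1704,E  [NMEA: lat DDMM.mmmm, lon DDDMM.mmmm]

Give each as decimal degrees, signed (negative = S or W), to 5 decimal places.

1. -62.18014, 111.80281
2. 27.76370, -91.64172
3. -0.28759, 177.25284

Point 1:
  φ: 10′ + 48.5″ = 10.80833′; 62 + 10.80833/60 = 62.180139
  S → negative
  Lon: 111 + 48/60 + 10.1/3600 = 111.802806
  E ⇒ keep positive
Point 2:
  φ: degrees = first 2 digits = 27, minutes = 45.822; 27 + 45.822/60 = 27.763700
  N ⇒ keep positive
  Longitude: degrees = first 3 digits = 91, minutes = 38.503; 91 + 38.503/60 = 91.641717
  hemisphere W, so the sign is −
Point 3:
  Lat: degrees = first 2 digits = 0, minutes = 17.2553; 0 + 17.2553/60 = 0.287588
  hemisphere S, so the sign is −
  Longitude: degrees = first 3 digits = 177, minutes = 15.1704; 177 + 15.1704/60 = 177.252840
  E ⇒ keep positive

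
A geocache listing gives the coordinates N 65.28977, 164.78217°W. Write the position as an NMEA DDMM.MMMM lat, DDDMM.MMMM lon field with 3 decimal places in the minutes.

Lat: minutes = (65.289770 − 65) × 60 = 17.38620
Longitude: 164° + 0.782170 × 60 = 164° 46.93020′

6517.386,N / 16446.930,W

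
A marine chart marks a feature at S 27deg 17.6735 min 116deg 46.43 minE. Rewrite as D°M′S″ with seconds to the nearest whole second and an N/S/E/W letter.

φ: fractional minutes 0.67350 × 60 = 40.41″
Lon: fractional minutes 0.43000 × 60 = 25.80″

27°17′40″ S, 116°46′26″ E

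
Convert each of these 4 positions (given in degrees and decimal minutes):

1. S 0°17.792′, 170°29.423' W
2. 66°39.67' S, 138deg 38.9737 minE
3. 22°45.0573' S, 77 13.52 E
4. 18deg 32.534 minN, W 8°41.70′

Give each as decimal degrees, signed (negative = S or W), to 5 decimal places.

Point 1:
  φ: 17.792′ = 0.296533°; total 0.296533
  S → negative
  Longitude: 29.423′ = 0.490383°; total 170.490383
  hemisphere W, so the sign is −
Point 2:
  Latitude: 66 + 39.67/60 = 66.661167
  hemisphere S, so the sign is −
  Lon: 38.9737′ = 0.649562°; total 138.649562
  E ⇒ keep positive
Point 3:
  Latitude: 45.0573′ = 0.750955°; total 22.750955
  hemisphere S, so the sign is −
  Lon: 77 + 13.52/60 = 77.225333
  E → positive
Point 4:
  Latitude: 32.534′ = 0.542233°; total 18.542233
  N → positive
  Longitude: 41.7′ = 0.695000°; total 8.695000
  W → negative

1. -0.29653, -170.49038
2. -66.66117, 138.64956
3. -22.75096, 77.22533
4. 18.54223, -8.69500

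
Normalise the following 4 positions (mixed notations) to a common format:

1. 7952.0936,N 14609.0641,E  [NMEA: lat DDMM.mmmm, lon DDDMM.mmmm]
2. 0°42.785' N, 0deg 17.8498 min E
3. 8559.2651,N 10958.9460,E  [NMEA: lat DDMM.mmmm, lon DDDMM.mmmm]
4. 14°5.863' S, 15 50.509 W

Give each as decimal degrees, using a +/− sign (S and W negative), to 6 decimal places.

Point 1:
  φ: split at 2 digits → 79° and 52.0936′; 79 + 52.0936/60 = 79.8682267
  N ⇒ keep positive
  Longitude: degrees = first 3 digits = 146, minutes = 9.0641; 146 + 9.0641/60 = 146.1510683
  E ⇒ keep positive
Point 2:
  φ: 42.785′ = 0.713083°; total 0.7130833
  N ⇒ keep positive
  Longitude: 0 + 17.8498/60 = 0.2974967
  E ⇒ keep positive
Point 3:
  Latitude: split at 2 digits → 85° and 59.2651′; 85 + 59.2651/60 = 85.9877517
  N → positive
  λ: split at 3 digits → 109° and 58.946′; 109 + 58.946/60 = 109.9824333
  E ⇒ keep positive
Point 4:
  φ: 14 + 5.863/60 = 14.0977167
  S → negative
  λ: 50.509′ = 0.841817°; total 15.8418167
  hemisphere W, so the sign is −

1. 79.868227, 146.151068
2. 0.713083, 0.297497
3. 85.987752, 109.982433
4. -14.097717, -15.841817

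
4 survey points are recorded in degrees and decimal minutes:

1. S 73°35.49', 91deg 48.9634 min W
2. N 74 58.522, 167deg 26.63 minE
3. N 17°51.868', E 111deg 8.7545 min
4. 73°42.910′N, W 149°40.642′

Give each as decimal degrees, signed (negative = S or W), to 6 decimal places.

1. -73.591500, -91.816057
2. 74.975367, 167.443833
3. 17.864467, 111.145908
4. 73.715167, -149.677367

Point 1:
  φ: 73 + 35.49/60 = 73.5915000
  S ⇒ negate
  λ: 91 + 48.9634/60 = 91.8160567
  hemisphere W, so the sign is −
Point 2:
  φ: 74 + 58.522/60 = 74.9753667
  N → positive
  λ: 167 + 26.63/60 = 167.4438333
  E ⇒ keep positive
Point 3:
  Lat: 17 + 51.868/60 = 17.8644667
  N → positive
  Lon: 111 + 8.7545/60 = 111.1459083
  E ⇒ keep positive
Point 4:
  Latitude: 73 + 42.91/60 = 73.7151667
  N ⇒ keep positive
  λ: 40.642′ = 0.677367°; total 149.6773667
  hemisphere W, so the sign is −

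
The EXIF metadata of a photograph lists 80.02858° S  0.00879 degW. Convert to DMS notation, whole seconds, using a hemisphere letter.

Lat: whole degrees 80; 1.71480′ → 1′ and 42.89″
Longitude: 0.008790 × 60 = 0.52740′ → 0′, remainder × 60 = 31.64″

80°01′43″ S, 0°00′32″ W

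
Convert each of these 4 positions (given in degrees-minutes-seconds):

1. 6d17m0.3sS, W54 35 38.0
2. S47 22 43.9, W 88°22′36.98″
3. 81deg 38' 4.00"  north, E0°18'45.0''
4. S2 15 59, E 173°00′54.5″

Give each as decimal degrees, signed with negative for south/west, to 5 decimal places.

1. -6.28342, -54.59389
2. -47.37886, -88.37694
3. 81.63444, 0.31250
4. -2.26639, 173.01514

Point 1:
  Lat: 17′ + 0.3″ = 17.00500′; 6 + 17.00500/60 = 6.283417
  S → negative
  Longitude: 54° + 35/60 + 38/3600 = 54 + 0.583333 + 0.010556 = 54.593889
  W → negative
Point 2:
  φ: 47 + 22/60 + 43.9/3600 = 47.378861
  S ⇒ negate
  Lon: 88 + 22/60 + 36.98/3600 = 88.376939
  W → negative
Point 3:
  Lat: 38′ + 4″ = 38.06667′; 81 + 38.06667/60 = 81.634444
  N → positive
  λ: 18′ + 45″ = 18.75000′; 0 + 18.75000/60 = 0.312500
  E ⇒ keep positive
Point 4:
  Lat: 2° + 15/60 + 59/3600 = 2 + 0.250000 + 0.016389 = 2.266389
  S ⇒ negate
  Lon: 173 + 0/60 + 54.5/3600 = 173.015139
  E → positive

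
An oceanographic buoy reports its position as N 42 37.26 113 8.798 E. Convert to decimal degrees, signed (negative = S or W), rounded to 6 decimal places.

42.621000, 113.146633

φ: 42 + 37.26/60 = 42.6210000
N ⇒ keep positive
λ: 8.798′ = 0.146633°; total 113.1466333
E ⇒ keep positive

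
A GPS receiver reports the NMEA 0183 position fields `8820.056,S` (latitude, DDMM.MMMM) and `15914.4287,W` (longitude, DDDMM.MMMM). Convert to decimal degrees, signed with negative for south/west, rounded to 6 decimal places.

-88.334267, -159.240478

φ: split at 2 digits → 88° and 20.056′; 88 + 20.056/60 = 88.3342667
S → negative
Longitude: split at 3 digits → 159° and 14.4287′; 159 + 14.4287/60 = 159.2404783
W → negative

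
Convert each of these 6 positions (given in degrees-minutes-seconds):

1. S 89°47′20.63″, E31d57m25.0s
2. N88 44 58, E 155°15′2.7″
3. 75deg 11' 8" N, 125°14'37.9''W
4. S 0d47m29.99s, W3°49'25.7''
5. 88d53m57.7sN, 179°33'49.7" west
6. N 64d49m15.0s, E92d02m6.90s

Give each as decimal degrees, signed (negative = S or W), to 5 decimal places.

Point 1:
  Latitude: 89 + 47/60 + 20.63/3600 = 89.789064
  S → negative
  Longitude: 31° + 57/60 + 25/3600 = 31 + 0.950000 + 0.006944 = 31.956944
  E ⇒ keep positive
Point 2:
  Latitude: 44′ + 58″ = 44.96667′; 88 + 44.96667/60 = 88.749444
  N ⇒ keep positive
  Longitude: 15′ + 2.7″ = 15.04500′; 155 + 15.04500/60 = 155.250750
  E → positive
Point 3:
  Lat: 11′ + 8″ = 11.13333′; 75 + 11.13333/60 = 75.185556
  N ⇒ keep positive
  Lon: 125° + 14/60 + 37.9/3600 = 125 + 0.233333 + 0.010528 = 125.243861
  hemisphere W, so the sign is −
Point 4:
  Lat: 0 + 47/60 + 29.99/3600 = 0.791664
  hemisphere S, so the sign is −
  Lon: 3 + 49/60 + 25.7/3600 = 3.823806
  hemisphere W, so the sign is −
Point 5:
  Lat: 88° + 53/60 + 57.7/3600 = 88 + 0.883333 + 0.016028 = 88.899361
  N ⇒ keep positive
  Longitude: 33′ + 49.7″ = 33.82833′; 179 + 33.82833/60 = 179.563806
  W ⇒ negate
Point 6:
  φ: 64 + 49/60 + 15/3600 = 64.820833
  N ⇒ keep positive
  Longitude: 92° + 2/60 + 6.9/3600 = 92 + 0.033333 + 0.001917 = 92.035250
  E ⇒ keep positive

1. -89.78906, 31.95694
2. 88.74944, 155.25075
3. 75.18556, -125.24386
4. -0.79166, -3.82381
5. 88.89936, -179.56381
6. 64.82083, 92.03525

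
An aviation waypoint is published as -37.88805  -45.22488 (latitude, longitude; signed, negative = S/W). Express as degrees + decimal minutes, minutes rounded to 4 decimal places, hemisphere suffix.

Latitude is negative → S; |value| = 37.888050
φ: 37° + 0.888050 × 60 = 37° 53.283000′
Longitude is negative → W; |value| = 45.224880
Longitude: 45° + 0.224880 × 60 = 45° 13.492800′

37° 53.2830′ S, 45° 13.4928′ W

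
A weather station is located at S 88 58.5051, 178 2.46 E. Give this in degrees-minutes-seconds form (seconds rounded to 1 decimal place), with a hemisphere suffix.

Latitude: 58.50510′ → 58′ and 0.50510 × 60 = 30.306″
λ: 2.46000′ → 2′ and 0.46000 × 60 = 27.600″

88°58′30.3″ S, 178°02′27.6″ E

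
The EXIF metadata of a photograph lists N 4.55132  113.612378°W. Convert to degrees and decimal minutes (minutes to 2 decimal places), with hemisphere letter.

4° 33.08′ N, 113° 36.74′ W

φ: 4° + 0.551320 × 60 = 4° 33.0792′
λ: minutes = (113.612378 − 113) × 60 = 36.7427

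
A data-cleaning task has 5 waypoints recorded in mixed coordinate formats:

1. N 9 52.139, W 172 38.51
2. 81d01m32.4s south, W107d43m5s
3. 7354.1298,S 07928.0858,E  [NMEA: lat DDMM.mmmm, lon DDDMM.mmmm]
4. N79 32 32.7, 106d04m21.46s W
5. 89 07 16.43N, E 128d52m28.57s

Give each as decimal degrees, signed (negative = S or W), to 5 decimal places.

Point 1:
  Lat: 9 + 52.139/60 = 9.868983
  N → positive
  Longitude: 172 + 38.51/60 = 172.641833
  W → negative
Point 2:
  φ: 81° + 1/60 + 32.4/3600 = 81 + 0.016667 + 0.009000 = 81.025667
  S ⇒ negate
  λ: 107 + 43/60 + 5/3600 = 107.718056
  W → negative
Point 3:
  Latitude: split at 2 digits → 73° and 54.1298′; 73 + 54.1298/60 = 73.902163
  S → negative
  λ: split at 3 digits → 079° and 28.0858′; 79 + 28.0858/60 = 79.468097
  E → positive
Point 4:
  Latitude: 32′ + 32.7″ = 32.54500′; 79 + 32.54500/60 = 79.542417
  N → positive
  Lon: 106° + 4/60 + 21.46/3600 = 106 + 0.066667 + 0.005961 = 106.072628
  W ⇒ negate
Point 5:
  Latitude: 89° + 7/60 + 16.43/3600 = 89 + 0.116667 + 0.004564 = 89.121231
  N → positive
  Longitude: 128 + 52/60 + 28.57/3600 = 128.874603
  E ⇒ keep positive

1. 9.86898, -172.64183
2. -81.02567, -107.71806
3. -73.90216, 79.46810
4. 79.54242, -106.07263
5. 89.12123, 128.87460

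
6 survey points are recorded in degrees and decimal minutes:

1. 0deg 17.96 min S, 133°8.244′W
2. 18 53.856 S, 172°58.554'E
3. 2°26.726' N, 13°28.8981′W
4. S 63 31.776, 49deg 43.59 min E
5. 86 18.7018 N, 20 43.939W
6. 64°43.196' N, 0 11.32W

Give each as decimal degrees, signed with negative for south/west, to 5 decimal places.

1. -0.29933, -133.13740
2. -18.89760, 172.97590
3. 2.44543, -13.48164
4. -63.52960, 49.72650
5. 86.31170, -20.73232
6. 64.71993, -0.18867

Point 1:
  φ: 0 + 17.96/60 = 0.299333
  S → negative
  Longitude: 133 + 8.244/60 = 133.137400
  W → negative
Point 2:
  Lat: 53.856′ = 0.897600°; total 18.897600
  S → negative
  Longitude: 58.554′ = 0.975900°; total 172.975900
  E ⇒ keep positive
Point 3:
  φ: 2 + 26.726/60 = 2.445433
  N ⇒ keep positive
  Lon: 28.8981′ = 0.481635°; total 13.481635
  W ⇒ negate
Point 4:
  Latitude: 31.776′ = 0.529600°; total 63.529600
  S → negative
  Lon: 43.59′ = 0.726500°; total 49.726500
  E ⇒ keep positive
Point 5:
  Lat: 18.7018′ = 0.311697°; total 86.311697
  N ⇒ keep positive
  Longitude: 20 + 43.939/60 = 20.732317
  W → negative
Point 6:
  Lat: 64 + 43.196/60 = 64.719933
  N → positive
  λ: 11.32′ = 0.188667°; total 0.188667
  W ⇒ negate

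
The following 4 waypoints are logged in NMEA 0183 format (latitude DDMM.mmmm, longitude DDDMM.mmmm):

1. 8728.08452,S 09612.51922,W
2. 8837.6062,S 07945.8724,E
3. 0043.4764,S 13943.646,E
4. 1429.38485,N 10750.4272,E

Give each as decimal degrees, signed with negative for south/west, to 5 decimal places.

Point 1:
  Lat: degrees = first 2 digits = 87, minutes = 28.08452; 87 + 28.08452/60 = 87.468075
  S ⇒ negate
  Longitude: degrees = first 3 digits = 96, minutes = 12.51922; 96 + 12.51922/60 = 96.208654
  W ⇒ negate
Point 2:
  Latitude: degrees = first 2 digits = 88, minutes = 37.6062; 88 + 37.6062/60 = 88.626770
  hemisphere S, so the sign is −
  λ: degrees = first 3 digits = 79, minutes = 45.8724; 79 + 45.8724/60 = 79.764540
  E → positive
Point 3:
  Lat: split at 2 digits → 00° and 43.4764′; 0 + 43.4764/60 = 0.724607
  S → negative
  Lon: split at 3 digits → 139° and 43.646′; 139 + 43.646/60 = 139.727433
  E → positive
Point 4:
  Lat: degrees = first 2 digits = 14, minutes = 29.38485; 14 + 29.38485/60 = 14.489748
  N ⇒ keep positive
  Lon: degrees = first 3 digits = 107, minutes = 50.4272; 107 + 50.4272/60 = 107.840453
  E ⇒ keep positive

1. -87.46808, -96.20865
2. -88.62677, 79.76454
3. -0.72461, 139.72743
4. 14.48975, 107.84045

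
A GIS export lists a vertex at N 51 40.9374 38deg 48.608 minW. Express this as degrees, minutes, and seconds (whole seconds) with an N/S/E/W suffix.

51°40′56″ N, 38°48′36″ W

Latitude: fractional minutes 0.93740 × 60 = 56.24″
Lon: 48.60800′ → 48′ and 0.60800 × 60 = 36.48″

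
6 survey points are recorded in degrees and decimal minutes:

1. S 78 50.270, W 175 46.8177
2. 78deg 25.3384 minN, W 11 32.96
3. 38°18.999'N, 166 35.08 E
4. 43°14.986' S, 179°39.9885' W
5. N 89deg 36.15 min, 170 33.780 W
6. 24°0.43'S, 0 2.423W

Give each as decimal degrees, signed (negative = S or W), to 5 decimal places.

Point 1:
  φ: 78 + 50.27/60 = 78.837833
  S ⇒ negate
  λ: 175 + 46.8177/60 = 175.780295
  hemisphere W, so the sign is −
Point 2:
  Lat: 78 + 25.3384/60 = 78.422307
  N → positive
  Longitude: 11 + 32.96/60 = 11.549333
  hemisphere W, so the sign is −
Point 3:
  Lat: 38 + 18.999/60 = 38.316650
  N ⇒ keep positive
  Lon: 166 + 35.08/60 = 166.584667
  E → positive
Point 4:
  φ: 14.986′ = 0.249767°; total 43.249767
  S → negative
  Lon: 39.9885′ = 0.666475°; total 179.666475
  W ⇒ negate
Point 5:
  Latitude: 89 + 36.15/60 = 89.602500
  N → positive
  Longitude: 170 + 33.78/60 = 170.563000
  W ⇒ negate
Point 6:
  φ: 0.43′ = 0.007167°; total 24.007167
  S ⇒ negate
  Lon: 0 + 2.423/60 = 0.040383
  W → negative

1. -78.83783, -175.78030
2. 78.42231, -11.54933
3. 38.31665, 166.58467
4. -43.24977, -179.66648
5. 89.60250, -170.56300
6. -24.00717, -0.04038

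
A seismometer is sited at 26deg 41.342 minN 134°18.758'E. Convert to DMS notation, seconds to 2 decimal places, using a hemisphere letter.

26°41′20.52″ N, 134°18′45.48″ E

Lat: fractional minutes 0.34200 × 60 = 20.5200″
Lon: 18.75800′ → 18′ and 0.75800 × 60 = 45.4800″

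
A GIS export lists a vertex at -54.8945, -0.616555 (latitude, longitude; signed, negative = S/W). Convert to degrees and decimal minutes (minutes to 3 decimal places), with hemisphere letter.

54° 53.670′ S, 0° 36.993′ W

Latitude is negative → S; |value| = 54.894500
Lat: 54° + 0.894500 × 60 = 54° 53.67000′
Longitude is negative → W; |value| = 0.616555
λ: 0° + 0.616555 × 60 = 0° 36.99330′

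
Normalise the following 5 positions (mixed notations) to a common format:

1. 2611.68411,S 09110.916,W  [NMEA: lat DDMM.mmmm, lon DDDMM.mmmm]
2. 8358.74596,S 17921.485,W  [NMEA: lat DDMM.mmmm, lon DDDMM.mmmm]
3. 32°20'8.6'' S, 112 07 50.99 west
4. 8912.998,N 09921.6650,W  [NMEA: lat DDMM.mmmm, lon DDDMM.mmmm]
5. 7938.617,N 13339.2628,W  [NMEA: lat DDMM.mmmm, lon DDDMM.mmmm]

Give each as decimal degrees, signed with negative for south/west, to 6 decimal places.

Point 1:
  Lat: degrees = first 2 digits = 26, minutes = 11.68411; 26 + 11.68411/60 = 26.1947352
  S → negative
  λ: degrees = first 3 digits = 91, minutes = 10.916; 91 + 10.916/60 = 91.1819333
  W ⇒ negate
Point 2:
  Lat: split at 2 digits → 83° and 58.74596′; 83 + 58.74596/60 = 83.9790993
  S → negative
  Longitude: split at 3 digits → 179° and 21.485′; 179 + 21.485/60 = 179.3580833
  W → negative
Point 3:
  Lat: 32° + 20/60 + 8.6/3600 = 32 + 0.333333 + 0.002389 = 32.3357222
  S ⇒ negate
  Lon: 112 + 7/60 + 50.99/3600 = 112.1308306
  W ⇒ negate
Point 4:
  Lat: split at 2 digits → 89° and 12.998′; 89 + 12.998/60 = 89.2166333
  N ⇒ keep positive
  Longitude: degrees = first 3 digits = 99, minutes = 21.665; 99 + 21.665/60 = 99.3610833
  W → negative
Point 5:
  Latitude: degrees = first 2 digits = 79, minutes = 38.617; 79 + 38.617/60 = 79.6436167
  N → positive
  Longitude: split at 3 digits → 133° and 39.2628′; 133 + 39.2628/60 = 133.6543800
  W ⇒ negate

1. -26.194735, -91.181933
2. -83.979099, -179.358083
3. -32.335722, -112.130831
4. 89.216633, -99.361083
5. 79.643617, -133.654380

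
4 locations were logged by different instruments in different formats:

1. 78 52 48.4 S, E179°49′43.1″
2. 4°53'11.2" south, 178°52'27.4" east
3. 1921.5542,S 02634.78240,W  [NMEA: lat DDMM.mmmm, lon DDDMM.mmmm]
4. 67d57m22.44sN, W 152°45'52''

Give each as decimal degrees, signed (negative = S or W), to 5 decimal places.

1. -78.88011, 179.82864
2. -4.88644, 178.87428
3. -19.35924, -26.57971
4. 67.95623, -152.76444

Point 1:
  φ: 52′ + 48.4″ = 52.80667′; 78 + 52.80667/60 = 78.880111
  hemisphere S, so the sign is −
  λ: 49′ + 43.1″ = 49.71833′; 179 + 49.71833/60 = 179.828639
  E → positive
Point 2:
  φ: 53′ + 11.2″ = 53.18667′; 4 + 53.18667/60 = 4.886444
  S → negative
  Longitude: 178° + 52/60 + 27.4/3600 = 178 + 0.866667 + 0.007611 = 178.874278
  E → positive
Point 3:
  φ: split at 2 digits → 19° and 21.5542′; 19 + 21.5542/60 = 19.359237
  S → negative
  Longitude: split at 3 digits → 026° and 34.7824′; 26 + 34.7824/60 = 26.579707
  hemisphere W, so the sign is −
Point 4:
  Lat: 67 + 57/60 + 22.44/3600 = 67.956233
  N ⇒ keep positive
  λ: 152° + 45/60 + 52/3600 = 152 + 0.750000 + 0.014444 = 152.764444
  W ⇒ negate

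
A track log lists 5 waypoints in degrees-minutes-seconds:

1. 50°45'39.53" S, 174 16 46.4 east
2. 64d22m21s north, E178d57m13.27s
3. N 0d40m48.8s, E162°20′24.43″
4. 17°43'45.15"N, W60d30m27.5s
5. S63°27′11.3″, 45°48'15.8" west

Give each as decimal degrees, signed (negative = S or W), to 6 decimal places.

Point 1:
  Lat: 45′ + 39.53″ = 45.65883′; 50 + 45.65883/60 = 50.7609806
  S → negative
  Longitude: 174 + 16/60 + 46.4/3600 = 174.2795556
  E ⇒ keep positive
Point 2:
  φ: 64° + 22/60 + 21/3600 = 64 + 0.366667 + 0.005833 = 64.3725000
  N → positive
  Longitude: 178° + 57/60 + 13.27/3600 = 178 + 0.950000 + 0.003686 = 178.9536861
  E → positive
Point 3:
  Latitude: 0 + 40/60 + 48.8/3600 = 0.6802222
  N → positive
  λ: 20′ + 24.43″ = 20.40717′; 162 + 20.40717/60 = 162.3401194
  E ⇒ keep positive
Point 4:
  Latitude: 17 + 43/60 + 45.15/3600 = 17.7292083
  N ⇒ keep positive
  λ: 30′ + 27.5″ = 30.45833′; 60 + 30.45833/60 = 60.5076389
  W ⇒ negate
Point 5:
  Latitude: 63° + 27/60 + 11.3/3600 = 63 + 0.450000 + 0.003139 = 63.4531389
  S → negative
  λ: 45 + 48/60 + 15.8/3600 = 45.8043889
  hemisphere W, so the sign is −

1. -50.760981, 174.279556
2. 64.372500, 178.953686
3. 0.680222, 162.340119
4. 17.729208, -60.507639
5. -63.453139, -45.804389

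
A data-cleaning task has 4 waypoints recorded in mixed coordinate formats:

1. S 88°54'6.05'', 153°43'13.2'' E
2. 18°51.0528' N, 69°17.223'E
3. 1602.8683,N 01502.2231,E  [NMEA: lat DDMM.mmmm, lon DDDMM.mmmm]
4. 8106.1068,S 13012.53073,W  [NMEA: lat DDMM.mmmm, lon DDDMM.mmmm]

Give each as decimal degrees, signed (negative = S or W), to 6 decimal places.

1. -88.901681, 153.720333
2. 18.850880, 69.287050
3. 16.047805, 15.037052
4. -81.101780, -130.208846

Point 1:
  φ: 54′ + 6.05″ = 54.10083′; 88 + 54.10083/60 = 88.9016806
  hemisphere S, so the sign is −
  λ: 153° + 43/60 + 13.2/3600 = 153 + 0.716667 + 0.003667 = 153.7203333
  E → positive
Point 2:
  φ: 51.0528′ = 0.850880°; total 18.8508800
  N → positive
  Longitude: 69 + 17.223/60 = 69.2870500
  E → positive
Point 3:
  φ: split at 2 digits → 16° and 2.8683′; 16 + 2.8683/60 = 16.0478050
  N ⇒ keep positive
  λ: degrees = first 3 digits = 15, minutes = 2.2231; 15 + 2.2231/60 = 15.0370517
  E ⇒ keep positive
Point 4:
  Latitude: split at 2 digits → 81° and 6.1068′; 81 + 6.1068/60 = 81.1017800
  S ⇒ negate
  λ: degrees = first 3 digits = 130, minutes = 12.53073; 130 + 12.53073/60 = 130.2088455
  W ⇒ negate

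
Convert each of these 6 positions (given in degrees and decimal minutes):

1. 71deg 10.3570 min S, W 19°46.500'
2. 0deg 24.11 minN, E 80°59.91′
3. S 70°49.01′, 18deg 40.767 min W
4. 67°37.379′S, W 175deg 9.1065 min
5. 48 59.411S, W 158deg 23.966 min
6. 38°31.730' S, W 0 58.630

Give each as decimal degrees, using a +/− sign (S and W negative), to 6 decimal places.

1. -71.172617, -19.775000
2. 0.401833, 80.998500
3. -70.816833, -18.679450
4. -67.622983, -175.151775
5. -48.990183, -158.399433
6. -38.528833, -0.977167

Point 1:
  Latitude: 71 + 10.357/60 = 71.1726167
  hemisphere S, so the sign is −
  λ: 46.5′ = 0.775000°; total 19.7750000
  W ⇒ negate
Point 2:
  Latitude: 0 + 24.11/60 = 0.4018333
  N → positive
  λ: 59.91′ = 0.998500°; total 80.9985000
  E → positive
Point 3:
  Lat: 49.01′ = 0.816833°; total 70.8168333
  S → negative
  Longitude: 40.767′ = 0.679450°; total 18.6794500
  hemisphere W, so the sign is −
Point 4:
  φ: 67 + 37.379/60 = 67.6229833
  S ⇒ negate
  Lon: 9.1065′ = 0.151775°; total 175.1517750
  hemisphere W, so the sign is −
Point 5:
  φ: 48 + 59.411/60 = 48.9901833
  hemisphere S, so the sign is −
  Lon: 158 + 23.966/60 = 158.3994333
  W → negative
Point 6:
  φ: 31.73′ = 0.528833°; total 38.5288333
  S → negative
  λ: 58.63′ = 0.977167°; total 0.9771667
  hemisphere W, so the sign is −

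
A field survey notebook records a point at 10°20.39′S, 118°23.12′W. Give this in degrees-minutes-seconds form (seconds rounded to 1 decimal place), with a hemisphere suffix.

Lat: fractional minutes 0.39000 × 60 = 23.400″
Longitude: 23.12000′ → 23′ and 0.12000 × 60 = 7.200″

10°20′23.4″ S, 118°23′7.2″ W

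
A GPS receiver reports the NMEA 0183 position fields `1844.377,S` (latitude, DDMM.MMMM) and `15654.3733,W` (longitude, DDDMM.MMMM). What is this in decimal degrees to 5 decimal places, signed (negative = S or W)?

-18.73962, -156.90622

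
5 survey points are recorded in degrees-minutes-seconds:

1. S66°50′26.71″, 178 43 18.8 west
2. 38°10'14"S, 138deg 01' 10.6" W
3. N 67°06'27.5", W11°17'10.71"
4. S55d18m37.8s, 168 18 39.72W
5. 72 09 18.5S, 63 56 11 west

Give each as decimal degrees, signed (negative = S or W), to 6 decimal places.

Point 1:
  Latitude: 66° + 50/60 + 26.71/3600 = 66 + 0.833333 + 0.007419 = 66.8407528
  S ⇒ negate
  Longitude: 178 + 43/60 + 18.8/3600 = 178.7218889
  W → negative
Point 2:
  Latitude: 38° + 10/60 + 14/3600 = 38 + 0.166667 + 0.003889 = 38.1705556
  S ⇒ negate
  Longitude: 138 + 1/60 + 10.6/3600 = 138.0196111
  W ⇒ negate
Point 3:
  Latitude: 67° + 6/60 + 27.5/3600 = 67 + 0.100000 + 0.007639 = 67.1076389
  N ⇒ keep positive
  Longitude: 11° + 17/60 + 10.71/3600 = 11 + 0.283333 + 0.002975 = 11.2863083
  W → negative
Point 4:
  φ: 55° + 18/60 + 37.8/3600 = 55 + 0.300000 + 0.010500 = 55.3105000
  S → negative
  Lon: 168 + 18/60 + 39.72/3600 = 168.3110333
  W ⇒ negate
Point 5:
  Lat: 72° + 9/60 + 18.5/3600 = 72 + 0.150000 + 0.005139 = 72.1551389
  S ⇒ negate
  λ: 63 + 56/60 + 11/3600 = 63.9363889
  W ⇒ negate

1. -66.840753, -178.721889
2. -38.170556, -138.019611
3. 67.107639, -11.286308
4. -55.310500, -168.311033
5. -72.155139, -63.936389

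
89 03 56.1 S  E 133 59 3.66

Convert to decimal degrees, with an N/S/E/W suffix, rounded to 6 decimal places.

89.065583° S, 133.984350° E

Lat: 89 + 3/60 + 56.1/3600 = 89.0655833
Longitude: 59′ + 3.66″ = 59.06100′; 133 + 59.06100/60 = 133.9843500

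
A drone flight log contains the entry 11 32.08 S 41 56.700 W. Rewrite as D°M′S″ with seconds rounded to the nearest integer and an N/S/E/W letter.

11°32′5″ S, 41°56′42″ W

Lat: 32.08000′ → 32′ and 0.08000 × 60 = 4.80″
λ: fractional minutes 0.70000 × 60 = 42.00″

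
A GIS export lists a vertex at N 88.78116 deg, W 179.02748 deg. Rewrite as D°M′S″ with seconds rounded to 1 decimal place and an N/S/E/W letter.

88°46′52.2″ N, 179°01′38.9″ W

Lat: 0.781160 × 60 = 46.86960′ → 46′, remainder × 60 = 52.176″
λ: 0.027480° → 1.64880′; 0.64880 × 60 = 38.928″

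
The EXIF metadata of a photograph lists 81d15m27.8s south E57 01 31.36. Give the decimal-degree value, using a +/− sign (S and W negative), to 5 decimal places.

-81.25772, 57.02538

Latitude: 15′ + 27.8″ = 15.46333′; 81 + 15.46333/60 = 81.257722
S → negative
λ: 57° + 1/60 + 31.36/3600 = 57 + 0.016667 + 0.008711 = 57.025378
E ⇒ keep positive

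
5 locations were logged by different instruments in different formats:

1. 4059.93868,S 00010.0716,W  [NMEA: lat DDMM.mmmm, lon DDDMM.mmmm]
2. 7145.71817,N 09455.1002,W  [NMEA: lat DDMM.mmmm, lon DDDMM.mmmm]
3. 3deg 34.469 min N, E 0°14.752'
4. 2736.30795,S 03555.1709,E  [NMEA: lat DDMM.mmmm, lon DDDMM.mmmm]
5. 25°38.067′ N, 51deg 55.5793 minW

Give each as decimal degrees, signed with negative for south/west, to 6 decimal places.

1. -40.998978, -0.167860
2. 71.761970, -94.918337
3. 3.574483, 0.245867
4. -27.605133, 35.919515
5. 25.634450, -51.926322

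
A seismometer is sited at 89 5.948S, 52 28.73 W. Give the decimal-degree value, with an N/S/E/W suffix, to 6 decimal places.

89.099133° S, 52.478833° W

φ: 5.948′ = 0.099133°; total 89.0991333
Lon: 28.73′ = 0.478833°; total 52.4788333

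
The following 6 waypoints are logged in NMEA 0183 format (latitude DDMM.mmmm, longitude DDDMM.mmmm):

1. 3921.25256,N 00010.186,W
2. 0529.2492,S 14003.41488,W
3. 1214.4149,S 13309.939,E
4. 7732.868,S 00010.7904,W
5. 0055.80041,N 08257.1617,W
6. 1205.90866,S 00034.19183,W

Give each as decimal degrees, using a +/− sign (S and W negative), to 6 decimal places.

Point 1:
  Latitude: degrees = first 2 digits = 39, minutes = 21.25256; 39 + 21.25256/60 = 39.3542093
  N → positive
  Longitude: split at 3 digits → 000° and 10.186′; 0 + 10.186/60 = 0.1697667
  W → negative
Point 2:
  Lat: split at 2 digits → 05° and 29.2492′; 5 + 29.2492/60 = 5.4874867
  hemisphere S, so the sign is −
  λ: degrees = first 3 digits = 140, minutes = 3.41488; 140 + 3.41488/60 = 140.0569147
  W → negative
Point 3:
  Lat: degrees = first 2 digits = 12, minutes = 14.4149; 12 + 14.4149/60 = 12.2402483
  S → negative
  λ: split at 3 digits → 133° and 9.939′; 133 + 9.939/60 = 133.1656500
  E → positive
Point 4:
  Latitude: degrees = first 2 digits = 77, minutes = 32.868; 77 + 32.868/60 = 77.5478000
  hemisphere S, so the sign is −
  Longitude: split at 3 digits → 000° and 10.7904′; 0 + 10.7904/60 = 0.1798400
  W → negative
Point 5:
  φ: degrees = first 2 digits = 0, minutes = 55.80041; 0 + 55.80041/60 = 0.9300068
  N ⇒ keep positive
  Longitude: split at 3 digits → 082° and 57.1617′; 82 + 57.1617/60 = 82.9526950
  W ⇒ negate
Point 6:
  Lat: split at 2 digits → 12° and 5.90866′; 12 + 5.90866/60 = 12.0984777
  S → negative
  Lon: degrees = first 3 digits = 0, minutes = 34.19183; 0 + 34.19183/60 = 0.5698638
  W ⇒ negate

1. 39.354209, -0.169767
2. -5.487487, -140.056915
3. -12.240248, 133.165650
4. -77.547800, -0.179840
5. 0.930007, -82.952695
6. -12.098478, -0.569864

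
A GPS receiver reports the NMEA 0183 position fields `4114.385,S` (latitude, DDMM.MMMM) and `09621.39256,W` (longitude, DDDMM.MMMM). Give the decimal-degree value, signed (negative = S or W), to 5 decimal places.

-41.23975, -96.35654

Lat: degrees = first 2 digits = 41, minutes = 14.385; 41 + 14.385/60 = 41.239750
S ⇒ negate
Longitude: split at 3 digits → 096° and 21.39256′; 96 + 21.39256/60 = 96.356543
hemisphere W, so the sign is −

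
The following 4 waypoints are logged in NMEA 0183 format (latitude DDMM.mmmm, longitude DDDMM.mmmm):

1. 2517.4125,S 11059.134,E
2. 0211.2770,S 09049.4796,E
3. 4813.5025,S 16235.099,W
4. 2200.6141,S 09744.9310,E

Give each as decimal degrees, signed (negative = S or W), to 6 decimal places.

Point 1:
  Latitude: degrees = first 2 digits = 25, minutes = 17.4125; 25 + 17.4125/60 = 25.2902083
  S ⇒ negate
  Longitude: degrees = first 3 digits = 110, minutes = 59.134; 110 + 59.134/60 = 110.9855667
  E ⇒ keep positive
Point 2:
  Latitude: degrees = first 2 digits = 2, minutes = 11.277; 2 + 11.277/60 = 2.1879500
  S ⇒ negate
  Lon: split at 3 digits → 090° and 49.4796′; 90 + 49.4796/60 = 90.8246600
  E → positive
Point 3:
  φ: split at 2 digits → 48° and 13.5025′; 48 + 13.5025/60 = 48.2250417
  hemisphere S, so the sign is −
  λ: split at 3 digits → 162° and 35.099′; 162 + 35.099/60 = 162.5849833
  W → negative
Point 4:
  φ: degrees = first 2 digits = 22, minutes = 0.6141; 22 + 0.6141/60 = 22.0102350
  hemisphere S, so the sign is −
  λ: degrees = first 3 digits = 97, minutes = 44.931; 97 + 44.931/60 = 97.7488500
  E → positive

1. -25.290208, 110.985567
2. -2.187950, 90.824660
3. -48.225042, -162.584983
4. -22.010235, 97.748850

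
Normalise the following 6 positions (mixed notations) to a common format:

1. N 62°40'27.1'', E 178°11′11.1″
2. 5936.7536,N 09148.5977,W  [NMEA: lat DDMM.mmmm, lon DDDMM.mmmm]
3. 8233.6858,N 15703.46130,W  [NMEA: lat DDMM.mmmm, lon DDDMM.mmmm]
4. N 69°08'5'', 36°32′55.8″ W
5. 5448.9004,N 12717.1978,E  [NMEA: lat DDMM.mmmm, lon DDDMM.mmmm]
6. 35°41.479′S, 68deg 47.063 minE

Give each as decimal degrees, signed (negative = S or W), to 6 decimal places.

1. 62.674194, 178.186417
2. 59.612560, -91.809962
3. 82.561430, -157.057688
4. 69.134722, -36.548833
5. 54.815007, 127.286630
6. -35.691317, 68.784383

Point 1:
  Lat: 62° + 40/60 + 27.1/3600 = 62 + 0.666667 + 0.007528 = 62.6741944
  N ⇒ keep positive
  λ: 178° + 11/60 + 11.1/3600 = 178 + 0.183333 + 0.003083 = 178.1864167
  E ⇒ keep positive
Point 2:
  Lat: split at 2 digits → 59° and 36.7536′; 59 + 36.7536/60 = 59.6125600
  N ⇒ keep positive
  Longitude: split at 3 digits → 091° and 48.5977′; 91 + 48.5977/60 = 91.8099617
  W → negative
Point 3:
  Latitude: split at 2 digits → 82° and 33.6858′; 82 + 33.6858/60 = 82.5614300
  N ⇒ keep positive
  λ: split at 3 digits → 157° and 3.4613′; 157 + 3.4613/60 = 157.0576883
  W → negative
Point 4:
  Latitude: 8′ + 5″ = 8.08333′; 69 + 8.08333/60 = 69.1347222
  N ⇒ keep positive
  Longitude: 36 + 32/60 + 55.8/3600 = 36.5488333
  W → negative
Point 5:
  Lat: split at 2 digits → 54° and 48.9004′; 54 + 48.9004/60 = 54.8150067
  N ⇒ keep positive
  Longitude: split at 3 digits → 127° and 17.1978′; 127 + 17.1978/60 = 127.2866300
  E → positive
Point 6:
  Lat: 41.479′ = 0.691317°; total 35.6913167
  S → negative
  Longitude: 47.063′ = 0.784383°; total 68.7843833
  E ⇒ keep positive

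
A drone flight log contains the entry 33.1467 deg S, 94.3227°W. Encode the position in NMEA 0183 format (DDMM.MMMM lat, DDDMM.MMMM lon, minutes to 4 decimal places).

3308.8020,S / 09419.3620,W

φ: 33° + 0.146700 × 60 = 33° 8.802000′
λ: 94° + 0.322700 × 60 = 94° 19.362000′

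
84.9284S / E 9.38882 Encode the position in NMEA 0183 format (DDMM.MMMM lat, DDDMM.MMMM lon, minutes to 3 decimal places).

8455.704,S / 00923.329,E

Latitude: fractional part 0.928400 → 55.70400 minutes
Longitude: fractional part 0.388820 → 23.32920 minutes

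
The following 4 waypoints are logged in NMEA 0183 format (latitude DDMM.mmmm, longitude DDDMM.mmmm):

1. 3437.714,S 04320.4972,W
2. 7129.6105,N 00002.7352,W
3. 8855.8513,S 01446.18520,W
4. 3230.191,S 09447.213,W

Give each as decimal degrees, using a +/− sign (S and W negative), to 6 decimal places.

1. -34.628567, -43.341620
2. 71.493508, -0.045587
3. -88.930855, -14.769753
4. -32.503183, -94.786883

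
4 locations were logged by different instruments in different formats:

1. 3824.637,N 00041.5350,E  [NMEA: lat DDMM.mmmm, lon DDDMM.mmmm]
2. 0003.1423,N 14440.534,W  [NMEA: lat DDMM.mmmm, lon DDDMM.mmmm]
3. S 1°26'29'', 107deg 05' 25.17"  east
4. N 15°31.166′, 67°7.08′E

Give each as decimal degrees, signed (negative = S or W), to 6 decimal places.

1. 38.410617, 0.692250
2. 0.052372, -144.675567
3. -1.441389, 107.090325
4. 15.519433, 67.118000

Point 1:
  Lat: degrees = first 2 digits = 38, minutes = 24.637; 38 + 24.637/60 = 38.4106167
  N ⇒ keep positive
  λ: degrees = first 3 digits = 0, minutes = 41.535; 0 + 41.535/60 = 0.6922500
  E ⇒ keep positive
Point 2:
  Lat: degrees = first 2 digits = 0, minutes = 3.1423; 0 + 3.1423/60 = 0.0523717
  N ⇒ keep positive
  Lon: degrees = first 3 digits = 144, minutes = 40.534; 144 + 40.534/60 = 144.6755667
  W ⇒ negate
Point 3:
  φ: 26′ + 29″ = 26.48333′; 1 + 26.48333/60 = 1.4413889
  hemisphere S, so the sign is −
  λ: 5′ + 25.17″ = 5.41950′; 107 + 5.41950/60 = 107.0903250
  E → positive
Point 4:
  Lat: 15 + 31.166/60 = 15.5194333
  N ⇒ keep positive
  λ: 7.08′ = 0.118000°; total 67.1180000
  E ⇒ keep positive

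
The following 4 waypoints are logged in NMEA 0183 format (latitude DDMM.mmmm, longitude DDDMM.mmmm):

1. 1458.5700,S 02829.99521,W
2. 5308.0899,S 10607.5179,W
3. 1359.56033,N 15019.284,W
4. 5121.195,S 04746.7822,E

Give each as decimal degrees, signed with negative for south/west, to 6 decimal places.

Point 1:
  Lat: degrees = first 2 digits = 14, minutes = 58.57; 14 + 58.57/60 = 14.9761667
  S → negative
  Longitude: split at 3 digits → 028° and 29.99521′; 28 + 29.99521/60 = 28.4999202
  hemisphere W, so the sign is −
Point 2:
  φ: degrees = first 2 digits = 53, minutes = 8.0899; 53 + 8.0899/60 = 53.1348317
  S → negative
  Longitude: degrees = first 3 digits = 106, minutes = 7.5179; 106 + 7.5179/60 = 106.1252983
  W → negative
Point 3:
  Lat: degrees = first 2 digits = 13, minutes = 59.56033; 13 + 59.56033/60 = 13.9926722
  N → positive
  Lon: degrees = first 3 digits = 150, minutes = 19.284; 150 + 19.284/60 = 150.3214000
  W → negative
Point 4:
  φ: split at 2 digits → 51° and 21.195′; 51 + 21.195/60 = 51.3532500
  S → negative
  Longitude: degrees = first 3 digits = 47, minutes = 46.7822; 47 + 46.7822/60 = 47.7797033
  E → positive

1. -14.976167, -28.499920
2. -53.134832, -106.125298
3. 13.992672, -150.321400
4. -51.353250, 47.779703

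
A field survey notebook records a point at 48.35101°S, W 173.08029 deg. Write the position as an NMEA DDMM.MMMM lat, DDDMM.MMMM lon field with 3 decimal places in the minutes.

4821.061,S / 17304.817,W

Latitude: minutes = (48.351010 − 48) × 60 = 21.06060
Lon: minutes = (173.080290 − 173) × 60 = 4.81740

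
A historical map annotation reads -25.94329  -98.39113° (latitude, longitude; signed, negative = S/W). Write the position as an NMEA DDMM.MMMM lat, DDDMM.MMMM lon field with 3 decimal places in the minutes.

2556.597,S / 09823.468,W

Latitude is negative → S; |value| = 25.943290
φ: 25° + 0.943290 × 60 = 25° 56.59740′
Longitude is negative → W; |value| = 98.391130
λ: fractional part 0.391130 → 23.46780 minutes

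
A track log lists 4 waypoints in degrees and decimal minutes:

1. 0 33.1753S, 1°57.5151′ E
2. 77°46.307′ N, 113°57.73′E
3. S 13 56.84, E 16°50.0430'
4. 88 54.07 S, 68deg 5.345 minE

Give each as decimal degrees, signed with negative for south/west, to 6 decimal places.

1. -0.552922, 1.958585
2. 77.771783, 113.962167
3. -13.947333, 16.834050
4. -88.901167, 68.089083

Point 1:
  φ: 33.1753′ = 0.552922°; total 0.5529217
  S → negative
  Lon: 57.5151′ = 0.958585°; total 1.9585850
  E → positive
Point 2:
  φ: 46.307′ = 0.771783°; total 77.7717833
  N → positive
  λ: 57.73′ = 0.962167°; total 113.9621667
  E ⇒ keep positive
Point 3:
  φ: 56.84′ = 0.947333°; total 13.9473333
  hemisphere S, so the sign is −
  Lon: 50.043′ = 0.834050°; total 16.8340500
  E → positive
Point 4:
  Latitude: 54.07′ = 0.901167°; total 88.9011667
  hemisphere S, so the sign is −
  λ: 5.345′ = 0.089083°; total 68.0890833
  E ⇒ keep positive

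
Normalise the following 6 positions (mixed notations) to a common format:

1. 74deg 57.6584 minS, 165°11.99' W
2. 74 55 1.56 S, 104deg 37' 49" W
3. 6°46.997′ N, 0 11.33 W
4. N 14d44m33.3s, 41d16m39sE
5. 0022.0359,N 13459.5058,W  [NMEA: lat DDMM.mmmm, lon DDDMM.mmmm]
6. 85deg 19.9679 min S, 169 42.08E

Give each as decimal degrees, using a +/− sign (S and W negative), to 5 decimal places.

1. -74.96097, -165.19983
2. -74.91710, -104.63028
3. 6.78328, -0.18883
4. 14.74258, 41.27750
5. 0.36727, -134.99176
6. -85.33280, 169.70133

Point 1:
  φ: 57.6584′ = 0.960973°; total 74.960973
  S → negative
  λ: 11.99′ = 0.199833°; total 165.199833
  W ⇒ negate
Point 2:
  Lat: 74° + 55/60 + 1.56/3600 = 74 + 0.916667 + 0.000433 = 74.917100
  S ⇒ negate
  Lon: 37′ + 49″ = 37.81667′; 104 + 37.81667/60 = 104.630278
  hemisphere W, so the sign is −
Point 3:
  Lat: 46.997′ = 0.783283°; total 6.783283
  N ⇒ keep positive
  λ: 11.33′ = 0.188833°; total 0.188833
  W → negative
Point 4:
  φ: 14° + 44/60 + 33.3/3600 = 14 + 0.733333 + 0.009250 = 14.742583
  N ⇒ keep positive
  λ: 16′ + 39″ = 16.65000′; 41 + 16.65000/60 = 41.277500
  E → positive
Point 5:
  φ: degrees = first 2 digits = 0, minutes = 22.0359; 0 + 22.0359/60 = 0.367265
  N → positive
  Lon: degrees = first 3 digits = 134, minutes = 59.5058; 134 + 59.5058/60 = 134.991763
  W ⇒ negate
Point 6:
  φ: 19.9679′ = 0.332798°; total 85.332798
  hemisphere S, so the sign is −
  Longitude: 42.08′ = 0.701333°; total 169.701333
  E ⇒ keep positive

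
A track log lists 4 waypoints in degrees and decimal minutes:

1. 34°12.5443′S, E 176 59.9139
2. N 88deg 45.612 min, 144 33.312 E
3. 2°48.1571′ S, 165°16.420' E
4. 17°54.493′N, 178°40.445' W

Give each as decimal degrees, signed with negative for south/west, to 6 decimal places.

Point 1:
  φ: 34 + 12.5443/60 = 34.2090717
  S ⇒ negate
  λ: 59.9139′ = 0.998565°; total 176.9985650
  E ⇒ keep positive
Point 2:
  Lat: 88 + 45.612/60 = 88.7602000
  N ⇒ keep positive
  λ: 144 + 33.312/60 = 144.5552000
  E → positive
Point 3:
  Lat: 2 + 48.1571/60 = 2.8026183
  S ⇒ negate
  Lon: 16.42′ = 0.273667°; total 165.2736667
  E → positive
Point 4:
  Latitude: 17 + 54.493/60 = 17.9082167
  N → positive
  Longitude: 40.445′ = 0.674083°; total 178.6740833
  hemisphere W, so the sign is −

1. -34.209072, 176.998565
2. 88.760200, 144.555200
3. -2.802618, 165.273667
4. 17.908217, -178.674083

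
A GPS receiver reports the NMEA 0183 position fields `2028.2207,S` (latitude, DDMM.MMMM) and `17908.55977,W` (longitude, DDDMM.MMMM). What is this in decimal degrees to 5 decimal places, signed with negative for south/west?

φ: split at 2 digits → 20° and 28.2207′; 20 + 28.2207/60 = 20.470345
hemisphere S, so the sign is −
Lon: degrees = first 3 digits = 179, minutes = 8.55977; 179 + 8.55977/60 = 179.142663
W ⇒ negate

-20.47035, -179.14266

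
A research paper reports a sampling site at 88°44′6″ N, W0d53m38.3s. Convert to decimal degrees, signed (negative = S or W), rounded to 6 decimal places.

φ: 44′ + 6″ = 44.10000′; 88 + 44.10000/60 = 88.7350000
N → positive
Longitude: 53′ + 38.3″ = 53.63833′; 0 + 53.63833/60 = 0.8939722
W → negative

88.735000, -0.893972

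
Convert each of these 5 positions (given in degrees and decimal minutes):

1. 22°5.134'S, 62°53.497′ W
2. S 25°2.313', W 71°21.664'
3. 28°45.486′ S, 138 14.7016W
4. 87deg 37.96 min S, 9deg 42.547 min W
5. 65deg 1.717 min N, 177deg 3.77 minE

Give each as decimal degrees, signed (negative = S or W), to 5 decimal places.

Point 1:
  Latitude: 5.134′ = 0.085567°; total 22.085567
  hemisphere S, so the sign is −
  λ: 62 + 53.497/60 = 62.891617
  W ⇒ negate
Point 2:
  Latitude: 2.313′ = 0.038550°; total 25.038550
  S ⇒ negate
  λ: 21.664′ = 0.361067°; total 71.361067
  W ⇒ negate
Point 3:
  Latitude: 28 + 45.486/60 = 28.758100
  S ⇒ negate
  Lon: 138 + 14.7016/60 = 138.245027
  W ⇒ negate
Point 4:
  Latitude: 37.96′ = 0.632667°; total 87.632667
  S ⇒ negate
  Lon: 9 + 42.547/60 = 9.709117
  hemisphere W, so the sign is −
Point 5:
  Lat: 1.717′ = 0.028617°; total 65.028617
  N ⇒ keep positive
  Lon: 177 + 3.77/60 = 177.062833
  E ⇒ keep positive

1. -22.08557, -62.89162
2. -25.03855, -71.36107
3. -28.75810, -138.24503
4. -87.63267, -9.70912
5. 65.02862, 177.06283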